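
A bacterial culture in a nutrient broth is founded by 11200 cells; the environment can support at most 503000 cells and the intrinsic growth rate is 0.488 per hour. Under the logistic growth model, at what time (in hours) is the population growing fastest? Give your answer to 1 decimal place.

Logistic growth is fastest at N = K/2 = 251500.
A = (K − N₀)/N₀ = 43.911. Set K/(1 + A·e^(−rt)) = K/2 → A·e^(−rt) = 1.
e^(−0.488t) = 1/43.911 = 0.0227735, so t = ln(43.911)/0.488 = 3.7822/0.488 = 7.7503.

7.8 hours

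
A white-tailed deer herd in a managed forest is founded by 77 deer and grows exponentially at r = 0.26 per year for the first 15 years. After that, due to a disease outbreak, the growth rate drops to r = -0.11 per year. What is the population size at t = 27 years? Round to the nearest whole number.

Phase 1: N(15) = 77·e^(0.26×15) = 77·e^3.9 = 3803.99.
Phase 2 runs for 27 − 15 = 12 years at r = -0.11.
N(27) = 3803.99·e^(-0.11×12) = 3803.99·e^-1.32 = 1016.18.

1016 deer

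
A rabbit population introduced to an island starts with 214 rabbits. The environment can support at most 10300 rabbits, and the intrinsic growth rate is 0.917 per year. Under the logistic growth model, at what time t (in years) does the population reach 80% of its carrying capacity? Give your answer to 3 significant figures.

A = (K − N₀)/N₀ = (10300 − 214)/214 = 47.131.
Solve 10300/(1 + 47.131·e^(−0.917t)) = 8240: 1 + 47.131·e^(−0.917t) = 1.25, so e^(−0.917t) = 0.00530438.
−0.917·t = ln(0.00530438) = -5.2392, so t = 5.2392/0.917 = 5.7134.

5.71 years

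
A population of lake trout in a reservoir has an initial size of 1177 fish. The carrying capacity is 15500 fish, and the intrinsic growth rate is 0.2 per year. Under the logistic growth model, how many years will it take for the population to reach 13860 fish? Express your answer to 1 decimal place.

23.2 years

A = (K − N₀)/N₀ = (15500 − 1177)/1177 = 12.169.
Solve 15500/(1 + 12.169·e^(−0.2t)) = 13860: 1 + 12.169·e^(−0.2t) = 1.1183, so e^(−0.2t) = 0.00972351.
−0.2·t = ln(0.00972351) = -4.6332, so t = 4.6332/0.2 = 23.166.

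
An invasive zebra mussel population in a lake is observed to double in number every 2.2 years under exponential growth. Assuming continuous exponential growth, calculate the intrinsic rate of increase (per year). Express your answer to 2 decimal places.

0.32 per year

r = ln(2)/t_d = 0.6931/2.2 = 0.31507.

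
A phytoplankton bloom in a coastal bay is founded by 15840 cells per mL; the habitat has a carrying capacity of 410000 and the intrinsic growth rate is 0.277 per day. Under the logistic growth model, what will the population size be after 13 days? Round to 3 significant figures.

A = (K − N₀)/N₀ = (410000 − 15840)/15840 = 24.884.
N(t) = K/(1 + A·e^(−rt)) = 410000/(1 + 24.884×e^(−0.277×13)).
e^(−3.601) = 0.027296; denominator = 1 + 24.884×0.027296 = 1.6792.
N = 410000/1.6792 = 244158.

244000 cells per mL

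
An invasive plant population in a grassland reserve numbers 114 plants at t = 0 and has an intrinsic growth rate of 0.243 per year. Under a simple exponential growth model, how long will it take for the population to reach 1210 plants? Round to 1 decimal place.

Set N₀·e^(rt) = 1210: e^(0.243·t) = 1210/114 = 10.614.
0.243·t = ln(10.614) = 2.3622, so t = 2.3622/0.243 = 9.7209.

9.7 years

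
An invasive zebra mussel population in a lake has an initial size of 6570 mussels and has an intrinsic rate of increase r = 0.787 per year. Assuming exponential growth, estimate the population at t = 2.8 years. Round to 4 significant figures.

N(t) = N₀·e^(rt) = 6570 × e^(0.787×2.8) = 6570 × e^2.204.
e^2.204 ≈ 9.0576, so N ≈ 6570 × 9.0576 = 59508.2.

59510 mussels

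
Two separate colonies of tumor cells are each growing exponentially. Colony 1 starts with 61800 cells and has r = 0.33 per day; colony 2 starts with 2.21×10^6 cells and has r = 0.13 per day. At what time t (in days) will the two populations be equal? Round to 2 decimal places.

Set 61800·e^(0.33t) = 2.21×10^6·e^(0.13t).
e^((0.33 − 0.13)t) = 2.21×10^6/61800 → e^(0.2·t) = 35.761.
0.2·t = ln(35.761) = 3.5768, so t = 3.5768/0.2 = 17.884.

17.88 days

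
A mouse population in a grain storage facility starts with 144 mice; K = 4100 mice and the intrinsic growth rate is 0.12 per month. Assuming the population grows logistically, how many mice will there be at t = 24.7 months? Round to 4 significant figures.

A = (K − N₀)/N₀ = (4100 − 144)/144 = 27.472.
N(t) = K/(1 + A·e^(−rt)) = 4100/(1 + 27.472×e^(−0.12×24.7)).
e^(−2.964) = 0.051612; denominator = 1 + 27.472×0.051612 = 2.4179.
N = 4100/2.4179 = 1695.69.

1696 mice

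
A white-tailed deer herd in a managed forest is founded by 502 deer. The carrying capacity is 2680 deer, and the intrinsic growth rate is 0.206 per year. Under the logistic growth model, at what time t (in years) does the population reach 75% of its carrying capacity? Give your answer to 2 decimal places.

12.46 years

A = (K − N₀)/N₀ = (2680 − 502)/502 = 4.3386.
Solve 2680/(1 + 4.3386·e^(−0.206t)) = 2010: 1 + 4.3386·e^(−0.206t) = 1.3333, so e^(−0.206t) = 0.0768289.
−0.206·t = ln(0.0768289) = -2.5662, so t = 2.5662/0.206 = 12.457.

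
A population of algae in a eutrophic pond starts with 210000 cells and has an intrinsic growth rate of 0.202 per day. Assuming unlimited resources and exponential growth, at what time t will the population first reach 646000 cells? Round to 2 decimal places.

Set N₀·e^(rt) = 646000: e^(0.202·t) = 646000/210000 = 3.0762.
0.202·t = ln(3.0762) = 1.1237, so t = 1.1237/0.202 = 5.5628.

5.56 days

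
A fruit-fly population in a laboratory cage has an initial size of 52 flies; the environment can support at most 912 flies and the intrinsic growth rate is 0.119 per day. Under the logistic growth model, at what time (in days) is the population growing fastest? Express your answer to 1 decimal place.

23.6 days

Logistic growth is fastest at N = K/2 = 456.
A = (K − N₀)/N₀ = 16.538. Set K/(1 + A·e^(−rt)) = K/2 → A·e^(−rt) = 1.
e^(−0.119t) = 1/16.538 = 0.0604651, so t = ln(16.538)/0.119 = 2.8057/0.119 = 23.577.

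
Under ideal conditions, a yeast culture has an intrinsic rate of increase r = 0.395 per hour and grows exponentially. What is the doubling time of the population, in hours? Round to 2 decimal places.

Doubling time t_d = ln(2)/r = 0.6931/0.395 = 1.7548.

1.75 hours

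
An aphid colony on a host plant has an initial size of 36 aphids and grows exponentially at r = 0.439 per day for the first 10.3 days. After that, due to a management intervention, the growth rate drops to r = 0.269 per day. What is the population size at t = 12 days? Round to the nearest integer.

Phase 1: N(10.3) = 36·e^(0.439×10.3) = 36·e^4.522 = 3311.71.
Phase 2 runs for 12 − 10.3 = 1.7 days at r = 0.269.
N(12) = 3311.71·e^(0.269×1.7) = 3311.71·e^0.4573 = 5231.84.

5232 aphids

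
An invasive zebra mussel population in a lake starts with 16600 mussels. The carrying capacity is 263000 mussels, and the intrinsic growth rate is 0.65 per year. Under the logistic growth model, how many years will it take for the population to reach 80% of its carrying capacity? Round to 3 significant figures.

A = (K − N₀)/N₀ = (263000 − 16600)/16600 = 14.843.
Solve 263000/(1 + 14.843·e^(−0.65t)) = 210400: 1 + 14.843·e^(−0.65t) = 1.25, so e^(−0.65t) = 0.0168425.
−0.65·t = ln(0.0168425) = -4.0838, so t = 4.0838/0.65 = 6.2828.

6.28 years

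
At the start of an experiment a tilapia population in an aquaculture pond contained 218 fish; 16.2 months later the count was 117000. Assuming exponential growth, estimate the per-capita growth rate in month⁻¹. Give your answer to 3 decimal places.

From N(t) = N₀·e^(rt): e^(r·16.2) = 117000/218 = 536.7.
r·16.2 = ln(536.7) = 6.2854, so r = 6.2854/16.2 = 0.38799.

0.388 per month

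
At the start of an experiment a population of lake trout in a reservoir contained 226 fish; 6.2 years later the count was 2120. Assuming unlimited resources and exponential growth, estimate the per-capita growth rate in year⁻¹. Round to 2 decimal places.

0.36 per year

From N(t) = N₀·e^(rt): e^(r·6.2) = 2120/226 = 9.3805.
r·6.2 = ln(9.3805) = 2.2386, so r = 2.2386/6.2 = 0.36107.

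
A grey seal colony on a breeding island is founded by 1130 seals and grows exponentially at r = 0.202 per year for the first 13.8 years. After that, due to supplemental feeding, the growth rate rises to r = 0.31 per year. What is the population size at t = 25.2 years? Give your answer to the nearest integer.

Phase 1: N(13.8) = 1130·e^(0.202×13.8) = 1130·e^2.788 = 18353.5.
Phase 2 runs for 25.2 − 13.8 = 11.4 years at r = 0.31.
N(25.2) = 18353.5·e^(0.31×11.4) = 18353.5·e^3.534 = 628803.

628803 seals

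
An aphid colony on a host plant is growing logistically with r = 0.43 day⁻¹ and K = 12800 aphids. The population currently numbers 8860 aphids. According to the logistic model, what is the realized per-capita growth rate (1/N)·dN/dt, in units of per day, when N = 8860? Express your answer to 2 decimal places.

0.13 per day

(1/N)·dN/dt = r(1 − N/K) = 0.43 × (1 − 8860/12800).
= 0.43 × 0.30781 = 0.13236.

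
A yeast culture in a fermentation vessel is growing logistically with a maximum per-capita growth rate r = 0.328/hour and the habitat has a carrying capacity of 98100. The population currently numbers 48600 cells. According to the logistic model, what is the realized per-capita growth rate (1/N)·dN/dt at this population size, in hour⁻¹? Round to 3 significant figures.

(1/N)·dN/dt = r(1 − N/K) = 0.328 × (1 − 48600/98100).
= 0.328 × 0.50459 = 0.1655.

0.166 per hour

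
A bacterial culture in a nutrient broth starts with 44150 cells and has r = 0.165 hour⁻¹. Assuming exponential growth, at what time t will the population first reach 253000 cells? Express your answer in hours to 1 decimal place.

10.6 hours

Set N₀·e^(rt) = 253000: e^(0.165·t) = 253000/44150 = 5.7305.
0.165·t = ln(5.7305) = 1.7458, so t = 1.7458/0.165 = 10.581.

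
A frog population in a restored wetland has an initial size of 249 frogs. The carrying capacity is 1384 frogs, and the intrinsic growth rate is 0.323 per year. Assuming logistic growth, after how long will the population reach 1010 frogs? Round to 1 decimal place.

A = (K − N₀)/N₀ = (1384 − 249)/249 = 4.5582.
Solve 1384/(1 + 4.5582·e^(−0.323t)) = 1010: 1 + 4.5582·e^(−0.323t) = 1.3703, so e^(−0.323t) = 0.081237.
−0.323·t = ln(0.081237) = -2.5104, so t = 2.5104/0.323 = 7.7721.

7.8 years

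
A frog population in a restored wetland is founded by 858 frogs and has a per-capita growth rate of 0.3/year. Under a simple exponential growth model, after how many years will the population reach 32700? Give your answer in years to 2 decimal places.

12.14 years

Set N₀·e^(rt) = 32700: e^(0.3·t) = 32700/858 = 38.112.
0.3·t = ln(38.112) = 3.6405, so t = 3.6405/0.3 = 12.135.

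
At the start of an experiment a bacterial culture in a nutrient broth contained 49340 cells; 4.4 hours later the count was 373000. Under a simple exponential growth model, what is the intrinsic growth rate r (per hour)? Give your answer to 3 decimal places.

0.460 per hour

From N(t) = N₀·e^(rt): e^(r·4.4) = 373000/49340 = 7.5598.
r·4.4 = ln(7.5598) = 2.0228, so r = 2.0228/4.4 = 0.45974.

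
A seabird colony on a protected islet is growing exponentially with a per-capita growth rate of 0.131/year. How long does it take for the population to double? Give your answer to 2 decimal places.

Doubling time t_d = ln(2)/r = 0.6931/0.131 = 5.2912.

5.29 years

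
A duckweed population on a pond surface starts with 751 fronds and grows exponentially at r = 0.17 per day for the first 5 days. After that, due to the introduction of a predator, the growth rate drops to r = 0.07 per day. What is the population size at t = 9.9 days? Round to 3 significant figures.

Phase 1: N(5) = 751·e^(0.17×5) = 751·e^0.85 = 1757.07.
Phase 2 runs for 9.9 − 5 = 4.9 days at r = 0.07.
N(9.9) = 1757.07·e^(0.07×4.9) = 1757.07·e^0.343 = 2476.01.

2480 fronds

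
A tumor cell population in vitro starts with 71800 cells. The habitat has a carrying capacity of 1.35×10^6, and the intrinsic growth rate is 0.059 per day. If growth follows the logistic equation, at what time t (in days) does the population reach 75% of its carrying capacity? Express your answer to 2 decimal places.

A = (K − N₀)/N₀ = (1.35×10^6 − 71800)/71800 = 17.802.
Solve 1.35×10^6/(1 + 17.802·e^(−0.059t)) = 1.0125×10^6: 1 + 17.802·e^(−0.059t) = 1.3333, so e^(−0.059t) = 0.0187242.
−0.059·t = ln(0.0187242) = -3.9779, so t = 3.9779/0.059 = 67.423.

67.42 days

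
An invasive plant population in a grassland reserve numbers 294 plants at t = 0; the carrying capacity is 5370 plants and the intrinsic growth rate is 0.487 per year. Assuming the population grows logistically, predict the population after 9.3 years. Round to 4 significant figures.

A = (K − N₀)/N₀ = (5370 − 294)/294 = 17.265.
N(t) = K/(1 + A·e^(−rt)) = 5370/(1 + 17.265×e^(−0.487×9.3)).
e^(−4.529) = 0.01079; denominator = 1 + 17.265×0.01079 = 1.1863.
N = 5370/1.1863 = 4526.68.

4527 plants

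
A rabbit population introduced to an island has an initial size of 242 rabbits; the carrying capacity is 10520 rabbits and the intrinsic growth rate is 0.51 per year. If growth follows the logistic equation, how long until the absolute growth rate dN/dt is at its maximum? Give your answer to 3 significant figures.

Logistic growth is fastest at N = K/2 = 5260.
A = (K − N₀)/N₀ = 42.471. Set K/(1 + A·e^(−rt)) = K/2 → A·e^(−rt) = 1.
e^(−0.51t) = 1/42.471 = 0.0235454, so t = ln(42.471)/0.51 = 3.7488/0.51 = 7.3506.

7.35 years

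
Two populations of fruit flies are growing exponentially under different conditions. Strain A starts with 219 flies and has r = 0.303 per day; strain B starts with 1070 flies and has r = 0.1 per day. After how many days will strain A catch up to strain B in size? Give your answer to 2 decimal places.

Set 219·e^(0.303t) = 1070·e^(0.1t).
e^((0.303 − 0.1)t) = 1070/219 → e^(0.203·t) = 4.8858.
0.203·t = ln(4.8858) = 1.5863, so t = 1.5863/0.203 = 7.8145.

7.81 days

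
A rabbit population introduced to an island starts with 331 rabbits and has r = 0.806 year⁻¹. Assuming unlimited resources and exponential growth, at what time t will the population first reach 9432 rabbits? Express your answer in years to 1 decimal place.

Set N₀·e^(rt) = 9432: e^(0.806·t) = 9432/331 = 28.495.
0.806·t = ln(28.495) = 3.3497, so t = 3.3497/0.806 = 4.156.

4.2 years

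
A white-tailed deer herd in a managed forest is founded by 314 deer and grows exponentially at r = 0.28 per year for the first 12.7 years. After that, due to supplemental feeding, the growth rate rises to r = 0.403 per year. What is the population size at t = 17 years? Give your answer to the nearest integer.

62211 deer

Phase 1: N(12.7) = 314·e^(0.28×12.7) = 314·e^3.556 = 10997.2.
Phase 2 runs for 17 − 12.7 = 4.3 years at r = 0.403.
N(17) = 10997.2·e^(0.403×4.3) = 10997.2·e^1.733 = 62211.4.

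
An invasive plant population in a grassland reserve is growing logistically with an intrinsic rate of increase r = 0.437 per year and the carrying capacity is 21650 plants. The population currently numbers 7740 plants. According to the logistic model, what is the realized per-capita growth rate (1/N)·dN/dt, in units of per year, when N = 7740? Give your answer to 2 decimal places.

0.28 per year

(1/N)·dN/dt = r(1 − N/K) = 0.437 × (1 − 7740/21650).
= 0.437 × 0.64249 = 0.28077.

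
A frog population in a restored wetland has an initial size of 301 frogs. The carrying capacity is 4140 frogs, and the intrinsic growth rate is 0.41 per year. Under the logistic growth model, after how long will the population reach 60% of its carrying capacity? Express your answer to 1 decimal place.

A = (K − N₀)/N₀ = (4140 − 301)/301 = 12.754.
Solve 4140/(1 + 12.754·e^(−0.41t)) = 2484: 1 + 12.754·e^(−0.41t) = 1.6667, so e^(−0.41t) = 0.0522706.
−0.41·t = ln(0.0522706) = -2.9513, so t = 2.9513/0.41 = 7.1983.

7.2 years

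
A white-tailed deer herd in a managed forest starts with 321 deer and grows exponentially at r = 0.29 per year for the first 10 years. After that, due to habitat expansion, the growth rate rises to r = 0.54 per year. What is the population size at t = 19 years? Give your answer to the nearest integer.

Phase 1: N(10) = 321·e^(0.29×10) = 321·e^2.9 = 5833.9.
Phase 2 runs for 19 − 10 = 9 years at r = 0.54.
N(19) = 5833.9·e^(0.54×9) = 5833.9·e^4.86 = 752714.

752714 deer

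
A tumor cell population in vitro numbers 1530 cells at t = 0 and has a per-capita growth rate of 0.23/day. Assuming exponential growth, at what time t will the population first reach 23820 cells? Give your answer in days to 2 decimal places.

Set N₀·e^(rt) = 23820: e^(0.23·t) = 23820/1530 = 15.569.
0.23·t = ln(15.569) = 2.7453, so t = 2.7453/0.23 = 11.936.

11.94 days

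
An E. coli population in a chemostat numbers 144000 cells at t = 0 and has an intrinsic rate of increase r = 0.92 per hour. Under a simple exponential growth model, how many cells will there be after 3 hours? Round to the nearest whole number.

N(t) = N₀·e^(rt) = 144000 × e^(0.92×3) = 144000 × e^2.76.
e^2.76 ≈ 15.8, so N ≈ 144000 × 15.8 = 2.275177×10^6.

2275177 cells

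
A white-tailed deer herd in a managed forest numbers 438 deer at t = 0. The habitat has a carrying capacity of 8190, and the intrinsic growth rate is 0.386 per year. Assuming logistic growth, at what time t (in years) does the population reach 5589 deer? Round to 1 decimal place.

9.4 years

A = (K − N₀)/N₀ = (8190 − 438)/438 = 17.699.
Solve 8190/(1 + 17.699·e^(−0.386t)) = 5589: 1 + 17.699·e^(−0.386t) = 1.4654, so e^(−0.386t) = 0.0262946.
−0.386·t = ln(0.0262946) = -3.6384, so t = 3.6384/0.386 = 9.4259.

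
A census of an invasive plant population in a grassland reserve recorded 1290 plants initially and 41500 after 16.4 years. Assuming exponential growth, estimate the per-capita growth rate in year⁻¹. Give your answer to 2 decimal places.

From N(t) = N₀·e^(rt): e^(r·16.4) = 41500/1290 = 32.171.
r·16.4 = ln(32.171) = 3.4711, so r = 3.4711/16.4 = 0.21165.

0.21 per year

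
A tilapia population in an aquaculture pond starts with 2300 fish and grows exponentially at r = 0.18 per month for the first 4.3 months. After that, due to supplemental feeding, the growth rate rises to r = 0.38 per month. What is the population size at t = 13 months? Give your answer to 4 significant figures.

136000 fish

Phase 1: N(4.3) = 2300·e^(0.18×4.3) = 2300·e^0.774 = 4987.37.
Phase 2 runs for 13 − 4.3 = 8.7 months at r = 0.38.
N(13) = 4987.37·e^(0.38×8.7) = 4987.37·e^3.306 = 136035.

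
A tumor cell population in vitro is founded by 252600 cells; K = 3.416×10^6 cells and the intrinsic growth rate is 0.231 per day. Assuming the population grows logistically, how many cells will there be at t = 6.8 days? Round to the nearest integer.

948009 cells

A = (K − N₀)/N₀ = (3.416×10^6 − 252600)/252600 = 12.523.
N(t) = K/(1 + A·e^(−rt)) = 3.416×10^6/(1 + 12.523×e^(−0.231×6.8)).
e^(−1.571) = 0.20788; denominator = 1 + 12.523×0.20788 = 3.6033.
N = 3.416×10^6/3.6033 = 948009.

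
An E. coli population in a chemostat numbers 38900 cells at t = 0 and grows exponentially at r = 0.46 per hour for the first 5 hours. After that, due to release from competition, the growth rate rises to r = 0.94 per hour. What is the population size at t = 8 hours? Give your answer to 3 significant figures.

Phase 1: N(5) = 38900·e^(0.46×5) = 38900·e^2.3 = 387996.
Phase 2 runs for 8 − 5 = 3 hours at r = 0.94.
N(8) = 387996·e^(0.94×3) = 387996·e^2.82 = 6.509346×10^6.

6510000 cells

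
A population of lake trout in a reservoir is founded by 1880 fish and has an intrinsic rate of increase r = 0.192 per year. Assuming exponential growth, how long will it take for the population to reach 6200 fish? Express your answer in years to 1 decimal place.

Set N₀·e^(rt) = 6200: e^(0.192·t) = 6200/1880 = 3.2979.
0.192·t = ln(3.2979) = 1.1933, so t = 1.1933/0.192 = 6.215.

6.2 years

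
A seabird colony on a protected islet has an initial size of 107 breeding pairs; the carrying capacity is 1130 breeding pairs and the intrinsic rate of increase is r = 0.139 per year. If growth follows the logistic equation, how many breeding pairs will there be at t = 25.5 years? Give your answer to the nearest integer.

885 breeding pairs

A = (K − N₀)/N₀ = (1130 − 107)/107 = 9.5607.
N(t) = K/(1 + A·e^(−rt)) = 1130/(1 + 9.5607×e^(−0.139×25.5)).
e^(−3.545) = 0.028883; denominator = 1 + 9.5607×0.028883 = 1.2761.
N = 1130/1.2761 = 885.48.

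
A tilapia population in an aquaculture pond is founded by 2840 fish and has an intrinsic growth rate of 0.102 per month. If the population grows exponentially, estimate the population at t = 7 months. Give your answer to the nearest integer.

N(t) = N₀·e^(rt) = 2840 × e^(0.102×7) = 2840 × e^0.714.
e^0.714 ≈ 2.0421, so N ≈ 2840 × 2.0421 = 5799.69.

5800 fish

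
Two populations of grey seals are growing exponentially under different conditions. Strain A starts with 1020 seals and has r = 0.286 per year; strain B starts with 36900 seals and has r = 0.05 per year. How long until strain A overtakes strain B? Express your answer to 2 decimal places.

15.21 years

Set 1020·e^(0.286t) = 36900·e^(0.05t).
e^((0.286 − 0.05)t) = 36900/1020 → e^(0.236·t) = 36.176.
0.236·t = ln(36.176) = 3.5884, so t = 3.5884/0.236 = 15.205.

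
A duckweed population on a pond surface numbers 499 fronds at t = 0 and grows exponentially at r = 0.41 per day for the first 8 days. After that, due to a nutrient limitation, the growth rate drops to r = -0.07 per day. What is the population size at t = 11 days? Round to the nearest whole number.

Phase 1: N(8) = 499·e^(0.41×8) = 499·e^3.28 = 13261.3.
Phase 2 runs for 11 − 8 = 3 days at r = -0.07.
N(11) = 13261.3·e^(-0.07×3) = 13261.3·e^-0.21 = 10749.4.

10749 fronds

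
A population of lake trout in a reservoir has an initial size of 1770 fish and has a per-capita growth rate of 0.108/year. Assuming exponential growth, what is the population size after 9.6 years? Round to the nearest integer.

4992 fish

N(t) = N₀·e^(rt) = 1770 × e^(0.108×9.6) = 1770 × e^1.037.
e^1.037 ≈ 2.8202, so N ≈ 1770 × 2.8202 = 4991.72.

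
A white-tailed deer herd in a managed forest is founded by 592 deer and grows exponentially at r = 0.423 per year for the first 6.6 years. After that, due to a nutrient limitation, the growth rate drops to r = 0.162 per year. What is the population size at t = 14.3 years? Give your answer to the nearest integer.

33614 deer

Phase 1: N(6.6) = 592·e^(0.423×6.6) = 592·e^2.792 = 9655.73.
Phase 2 runs for 14.3 − 6.6 = 7.7 years at r = 0.162.
N(14.3) = 9655.73·e^(0.162×7.7) = 9655.73·e^1.247 = 33614.3.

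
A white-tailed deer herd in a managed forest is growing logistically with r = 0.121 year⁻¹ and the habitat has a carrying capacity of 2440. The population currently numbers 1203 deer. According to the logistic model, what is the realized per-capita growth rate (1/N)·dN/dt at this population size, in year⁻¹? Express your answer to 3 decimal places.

0.061 per year

(1/N)·dN/dt = r(1 − N/K) = 0.121 × (1 − 1203/2440).
= 0.121 × 0.50697 = 0.061343.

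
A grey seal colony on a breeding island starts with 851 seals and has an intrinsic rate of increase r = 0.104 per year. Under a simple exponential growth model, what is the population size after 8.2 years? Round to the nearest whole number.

N(t) = N₀·e^(rt) = 851 × e^(0.104×8.2) = 851 × e^0.8528.
e^0.8528 ≈ 2.3462, so N ≈ 851 × 2.3462 = 1996.62.

1997 seals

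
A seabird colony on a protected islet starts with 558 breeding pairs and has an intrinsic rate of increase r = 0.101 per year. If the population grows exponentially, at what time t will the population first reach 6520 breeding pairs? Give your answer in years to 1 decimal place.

24.3 years

Set N₀·e^(rt) = 6520: e^(0.101·t) = 6520/558 = 11.685.
0.101·t = ln(11.685) = 2.4583, so t = 2.4583/0.101 = 24.339.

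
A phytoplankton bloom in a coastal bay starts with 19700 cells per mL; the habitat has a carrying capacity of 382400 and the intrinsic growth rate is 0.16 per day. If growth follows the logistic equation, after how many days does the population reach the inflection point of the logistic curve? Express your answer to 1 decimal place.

18.2 days

Logistic growth is fastest at N = K/2 = 191200.
A = (K − N₀)/N₀ = 18.411. Set K/(1 + A·e^(−rt)) = K/2 → A·e^(−rt) = 1.
e^(−0.16t) = 1/18.411 = 0.0543149, so t = ln(18.411)/0.16 = 2.913/0.16 = 18.206.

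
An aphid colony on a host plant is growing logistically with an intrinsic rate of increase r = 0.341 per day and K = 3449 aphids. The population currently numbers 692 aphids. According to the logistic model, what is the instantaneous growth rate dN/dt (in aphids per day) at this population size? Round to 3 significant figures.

189 aphids per day

dN/dt = rN(1 − N/K) = 0.341 × 692 × (1 − 692/3449).
1 − 692/3449 = 0.79936; dN/dt = 0.341 × 692 × 0.79936 = 188.63.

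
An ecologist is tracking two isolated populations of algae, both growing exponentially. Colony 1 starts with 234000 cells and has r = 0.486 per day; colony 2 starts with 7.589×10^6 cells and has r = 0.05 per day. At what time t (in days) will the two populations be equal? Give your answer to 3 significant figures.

Set 234000·e^(0.486t) = 7.589×10^6·e^(0.05t).
e^((0.486 − 0.05)t) = 7.589×10^6/234000 → e^(0.436·t) = 32.432.
0.436·t = ln(32.432) = 3.4791, so t = 3.4791/0.436 = 7.9797.

7.98 days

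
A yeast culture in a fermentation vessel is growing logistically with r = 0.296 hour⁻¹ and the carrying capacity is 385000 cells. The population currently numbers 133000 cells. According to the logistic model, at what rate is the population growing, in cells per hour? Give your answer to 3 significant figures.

25800 cells per hour

dN/dt = rN(1 − N/K) = 0.296 × 133000 × (1 − 133000/385000).
1 − 133000/385000 = 0.65455; dN/dt = 0.296 × 133000 × 0.65455 = 25768.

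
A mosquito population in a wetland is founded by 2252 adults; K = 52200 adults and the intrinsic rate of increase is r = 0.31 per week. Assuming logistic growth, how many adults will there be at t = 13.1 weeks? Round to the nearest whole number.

A = (K − N₀)/N₀ = (52200 − 2252)/2252 = 22.179.
N(t) = K/(1 + A·e^(−rt)) = 52200/(1 + 22.179×e^(−0.31×13.1)).
e^(−4.061) = 0.017232; denominator = 1 + 22.179×0.017232 = 1.3822.
N = 52200/1.3822 = 37766.1.

37766 adults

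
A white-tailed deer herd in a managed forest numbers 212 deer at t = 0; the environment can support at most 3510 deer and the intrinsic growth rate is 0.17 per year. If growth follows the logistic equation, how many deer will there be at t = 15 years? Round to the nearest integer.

A = (K − N₀)/N₀ = (3510 − 212)/212 = 15.557.
N(t) = K/(1 + A·e^(−rt)) = 3510/(1 + 15.557×e^(−0.17×15)).
e^(−2.55) = 0.078082; denominator = 1 + 15.557×0.078082 = 2.2147.
N = 3510/2.2147 = 1584.88.

1585 deer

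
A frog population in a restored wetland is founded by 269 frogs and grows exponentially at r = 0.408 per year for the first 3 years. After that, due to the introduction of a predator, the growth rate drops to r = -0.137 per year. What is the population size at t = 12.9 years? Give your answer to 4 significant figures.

Phase 1: N(3) = 269·e^(0.408×3) = 269·e^1.224 = 914.805.
Phase 2 runs for 12.9 − 3 = 9.9 years at r = -0.137.
N(12.9) = 914.805·e^(-0.137×9.9) = 914.805·e^-1.356 = 235.665.

235.7 frogs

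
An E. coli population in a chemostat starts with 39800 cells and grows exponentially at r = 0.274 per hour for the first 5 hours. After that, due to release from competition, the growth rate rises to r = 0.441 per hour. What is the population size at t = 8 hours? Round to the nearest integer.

588082 cells

Phase 1: N(5) = 39800·e^(0.274×5) = 39800·e^1.37 = 156627.
Phase 2 runs for 8 − 5 = 3 hours at r = 0.441.
N(8) = 156627·e^(0.441×3) = 156627·e^1.323 = 588082.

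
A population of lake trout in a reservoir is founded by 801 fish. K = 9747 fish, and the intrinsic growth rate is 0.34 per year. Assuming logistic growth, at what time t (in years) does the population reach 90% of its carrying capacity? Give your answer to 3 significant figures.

A = (K − N₀)/N₀ = (9747 − 801)/801 = 11.169.
Solve 9747/(1 + 11.169·e^(−0.34t)) = 8772.3: 1 + 11.169·e^(−0.34t) = 1.1111, so e^(−0.34t) = 0.00994858.
−0.34·t = ln(0.00994858) = -4.6103, so t = 4.6103/0.34 = 13.56.

13.6 years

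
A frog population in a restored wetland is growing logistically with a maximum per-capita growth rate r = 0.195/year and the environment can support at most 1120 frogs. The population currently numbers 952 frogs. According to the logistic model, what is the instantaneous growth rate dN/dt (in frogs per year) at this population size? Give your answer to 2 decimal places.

27.85 frogs per year

dN/dt = rN(1 − N/K) = 0.195 × 952 × (1 − 952/1120).
1 − 952/1120 = 0.15; dN/dt = 0.195 × 952 × 0.15 = 27.846.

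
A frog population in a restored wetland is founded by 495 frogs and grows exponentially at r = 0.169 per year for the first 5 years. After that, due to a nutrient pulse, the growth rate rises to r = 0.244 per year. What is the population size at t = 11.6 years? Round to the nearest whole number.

5767 frogs

Phase 1: N(5) = 495·e^(0.169×5) = 495·e^0.845 = 1152.35.
Phase 2 runs for 11.6 − 5 = 6.6 years at r = 0.244.
N(11.6) = 1152.35·e^(0.244×6.6) = 1152.35·e^1.61 = 5767.29.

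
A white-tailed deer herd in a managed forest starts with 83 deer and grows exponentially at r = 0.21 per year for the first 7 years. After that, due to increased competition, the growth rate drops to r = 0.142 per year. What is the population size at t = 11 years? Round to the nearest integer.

637 deer

Phase 1: N(7) = 83·e^(0.21×7) = 83·e^1.47 = 360.987.
Phase 2 runs for 11 − 7 = 4 years at r = 0.142.
N(11) = 360.987·e^(0.142×4) = 360.987·e^0.568 = 637.045.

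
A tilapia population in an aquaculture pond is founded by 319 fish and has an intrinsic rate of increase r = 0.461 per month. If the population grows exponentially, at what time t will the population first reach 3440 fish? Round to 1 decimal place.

Set N₀·e^(rt) = 3440: e^(0.461·t) = 3440/319 = 10.784.
0.461·t = ln(10.784) = 2.378, so t = 2.378/0.461 = 5.1584.

5.2 months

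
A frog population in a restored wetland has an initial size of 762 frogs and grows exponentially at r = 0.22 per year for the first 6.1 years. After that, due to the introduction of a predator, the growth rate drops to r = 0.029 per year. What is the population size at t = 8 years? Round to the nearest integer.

Phase 1: N(6.1) = 762·e^(0.22×6.1) = 762·e^1.342 = 2915.94.
Phase 2 runs for 8 − 6.1 = 1.9 years at r = 0.029.
N(8) = 2915.94·e^(0.029×1.9) = 2915.94·e^0.0551 = 3081.11.

3081 frogs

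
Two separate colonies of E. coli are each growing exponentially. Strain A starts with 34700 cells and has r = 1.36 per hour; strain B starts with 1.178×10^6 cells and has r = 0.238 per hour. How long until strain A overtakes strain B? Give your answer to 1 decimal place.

Set 34700·e^(1.36t) = 1.178×10^6·e^(0.238t).
e^((1.36 − 0.238)t) = 1.178×10^6/34700 → e^(1.122·t) = 33.948.
1.122·t = ln(33.948) = 3.5248, so t = 3.5248/1.122 = 3.1416.

3.1 hours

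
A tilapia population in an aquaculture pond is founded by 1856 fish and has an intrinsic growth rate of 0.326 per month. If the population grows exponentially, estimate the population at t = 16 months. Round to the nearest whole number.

341868 fish

N(t) = N₀·e^(rt) = 1856 × e^(0.326×16) = 1856 × e^5.216.
e^5.216 ≈ 184.2, so N ≈ 1856 × 184.2 = 341868.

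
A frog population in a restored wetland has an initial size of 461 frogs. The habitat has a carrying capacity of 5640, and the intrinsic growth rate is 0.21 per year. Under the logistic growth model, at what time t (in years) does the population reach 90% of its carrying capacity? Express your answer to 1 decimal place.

A = (K − N₀)/N₀ = (5640 − 461)/461 = 11.234.
Solve 5640/(1 + 11.234·e^(−0.21t)) = 5076: 1 + 11.234·e^(−0.21t) = 1.1111, so e^(−0.21t) = 0.00989037.
−0.21·t = ln(0.00989037) = -4.6162, so t = 4.6162/0.21 = 21.982.

22.0 years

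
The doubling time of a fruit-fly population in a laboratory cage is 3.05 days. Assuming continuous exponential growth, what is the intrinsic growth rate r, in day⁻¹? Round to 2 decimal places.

0.23 per day

r = ln(2)/t_d = 0.6931/3.05 = 0.22726.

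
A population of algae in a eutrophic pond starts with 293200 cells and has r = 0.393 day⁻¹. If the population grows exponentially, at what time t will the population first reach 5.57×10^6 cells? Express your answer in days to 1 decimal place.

Set N₀·e^(rt) = 5.57×10^6: e^(0.393·t) = 5.57×10^6/293200 = 18.997.
0.393·t = ln(18.997) = 2.9443, so t = 2.9443/0.393 = 7.4918.

7.5 days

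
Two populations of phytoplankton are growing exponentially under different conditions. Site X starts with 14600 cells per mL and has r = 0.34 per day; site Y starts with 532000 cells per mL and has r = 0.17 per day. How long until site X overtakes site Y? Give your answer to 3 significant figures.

21.2 days

Set 14600·e^(0.34t) = 532000·e^(0.17t).
e^((0.34 − 0.17)t) = 532000/14600 → e^(0.17·t) = 36.438.
0.17·t = ln(36.438) = 3.5956, so t = 3.5956/0.17 = 21.151.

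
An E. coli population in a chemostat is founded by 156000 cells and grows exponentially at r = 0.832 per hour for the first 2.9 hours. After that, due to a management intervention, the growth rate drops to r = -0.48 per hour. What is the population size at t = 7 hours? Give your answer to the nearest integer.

243388 cells

Phase 1: N(2.9) = 156000·e^(0.832×2.9) = 156000·e^2.413 = 1.741768×10^6.
Phase 2 runs for 7 − 2.9 = 4.1 hours at r = -0.48.
N(7) = 1.741768×10^6·e^(-0.48×4.1) = 1.741768×10^6·e^-1.968 = 243388.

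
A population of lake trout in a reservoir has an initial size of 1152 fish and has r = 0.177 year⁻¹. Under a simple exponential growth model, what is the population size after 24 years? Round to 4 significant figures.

80600 fish

N(t) = N₀·e^(rt) = 1152 × e^(0.177×24) = 1152 × e^4.248.
e^4.248 ≈ 69.965, so N ≈ 1152 × 69.965 = 80600.1.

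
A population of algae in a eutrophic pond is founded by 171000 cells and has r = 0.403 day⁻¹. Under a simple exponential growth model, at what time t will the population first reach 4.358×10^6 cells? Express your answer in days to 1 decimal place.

8.0 days

Set N₀·e^(rt) = 4.358×10^6: e^(0.403·t) = 4.358×10^6/171000 = 25.485.
0.403·t = ln(25.485) = 3.2381, so t = 3.2381/0.403 = 8.035.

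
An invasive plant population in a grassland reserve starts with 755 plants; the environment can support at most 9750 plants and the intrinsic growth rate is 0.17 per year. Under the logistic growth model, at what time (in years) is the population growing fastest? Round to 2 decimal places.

Logistic growth is fastest at N = K/2 = 4875.
A = (K − N₀)/N₀ = 11.914. Set K/(1 + A·e^(−rt)) = K/2 → A·e^(−rt) = 1.
e^(−0.17t) = 1/11.914 = 0.0839355, so t = ln(11.914)/0.17 = 2.4777/0.17 = 14.575.

14.57 years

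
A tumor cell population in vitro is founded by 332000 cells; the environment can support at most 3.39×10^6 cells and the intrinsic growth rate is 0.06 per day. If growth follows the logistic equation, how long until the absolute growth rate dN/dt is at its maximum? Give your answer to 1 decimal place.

37.0 days

Logistic growth is fastest at N = K/2 = 1.695×10^6.
A = (K − N₀)/N₀ = 9.2108. Set K/(1 + A·e^(−rt)) = K/2 → A·e^(−rt) = 1.
e^(−0.06t) = 1/9.2108 = 0.108568, so t = ln(9.2108)/0.06 = 2.2204/0.06 = 37.006.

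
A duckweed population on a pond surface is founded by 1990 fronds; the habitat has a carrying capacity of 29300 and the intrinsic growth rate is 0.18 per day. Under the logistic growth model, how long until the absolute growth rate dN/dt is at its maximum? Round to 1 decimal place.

Logistic growth is fastest at N = K/2 = 14650.
A = (K − N₀)/N₀ = 13.724. Set K/(1 + A·e^(−rt)) = K/2 → A·e^(−rt) = 1.
e^(−0.18t) = 1/13.724 = 0.0728671, so t = ln(13.724)/0.18 = 2.6191/0.18 = 14.551.

14.6 days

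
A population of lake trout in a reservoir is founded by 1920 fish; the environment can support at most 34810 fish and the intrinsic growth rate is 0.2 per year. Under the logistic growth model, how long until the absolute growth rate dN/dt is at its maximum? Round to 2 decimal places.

14.20 years

Logistic growth is fastest at N = K/2 = 17405.
A = (K − N₀)/N₀ = 17.13. Set K/(1 + A·e^(−rt)) = K/2 → A·e^(−rt) = 1.
e^(−0.2t) = 1/17.13 = 0.0583764, so t = ln(17.13)/0.2 = 2.8408/0.2 = 14.204.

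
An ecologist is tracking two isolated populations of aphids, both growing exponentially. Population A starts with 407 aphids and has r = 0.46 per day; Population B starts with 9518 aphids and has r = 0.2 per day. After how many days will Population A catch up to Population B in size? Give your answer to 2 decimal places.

12.12 days

Set 407·e^(0.46t) = 9518·e^(0.2t).
e^((0.46 − 0.2)t) = 9518/407 → e^(0.26·t) = 23.386.
0.26·t = ln(23.386) = 3.1521, so t = 3.1521/0.26 = 12.124.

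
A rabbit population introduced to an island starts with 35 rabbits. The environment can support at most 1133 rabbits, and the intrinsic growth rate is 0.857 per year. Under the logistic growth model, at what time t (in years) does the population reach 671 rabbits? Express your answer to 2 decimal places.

4.46 years

A = (K − N₀)/N₀ = (1133 − 35)/35 = 31.371.
Solve 1133/(1 + 31.371·e^(−0.857t)) = 671: 1 + 31.371·e^(−0.857t) = 1.6885, so e^(−0.857t) = 0.0219475.
−0.857·t = ln(0.0219475) = -3.8191, so t = 3.8191/0.857 = 4.4564.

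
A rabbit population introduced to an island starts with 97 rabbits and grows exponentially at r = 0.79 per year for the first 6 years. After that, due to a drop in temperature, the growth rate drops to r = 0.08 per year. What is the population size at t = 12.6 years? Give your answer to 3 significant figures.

18800 rabbits

Phase 1: N(6) = 97·e^(0.79×6) = 97·e^4.74 = 11100.1.
Phase 2 runs for 12.6 − 6 = 6.6 years at r = 0.08.
N(12.6) = 11100.1·e^(0.08×6.6) = 11100.1·e^0.528 = 18820.7.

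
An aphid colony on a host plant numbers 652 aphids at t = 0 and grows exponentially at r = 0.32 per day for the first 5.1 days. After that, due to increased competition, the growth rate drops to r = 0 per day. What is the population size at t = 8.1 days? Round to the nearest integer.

3334 aphids

Phase 1: N(5.1) = 652·e^(0.32×5.1) = 652·e^1.632 = 3334.39.
Phase 2 runs for 8.1 − 5.1 = 3 days at r = 0.
N(8.1) = 3334.39·e^(0×3) = 3334.39·e^-0 = 3334.39.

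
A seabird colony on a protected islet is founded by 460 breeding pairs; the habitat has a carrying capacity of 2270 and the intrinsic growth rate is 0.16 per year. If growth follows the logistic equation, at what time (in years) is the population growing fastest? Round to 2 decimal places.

Logistic growth is fastest at N = K/2 = 1135.
A = (K − N₀)/N₀ = 3.9348. Set K/(1 + A·e^(−rt)) = K/2 → A·e^(−rt) = 1.
e^(−0.16t) = 1/3.9348 = 0.254144, so t = ln(3.9348)/0.16 = 1.3699/0.16 = 8.5616.

8.56 years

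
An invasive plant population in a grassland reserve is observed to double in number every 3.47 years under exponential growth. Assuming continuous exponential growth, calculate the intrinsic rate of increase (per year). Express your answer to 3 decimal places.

0.200 per year

r = ln(2)/t_d = 0.6931/3.47 = 0.19975.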